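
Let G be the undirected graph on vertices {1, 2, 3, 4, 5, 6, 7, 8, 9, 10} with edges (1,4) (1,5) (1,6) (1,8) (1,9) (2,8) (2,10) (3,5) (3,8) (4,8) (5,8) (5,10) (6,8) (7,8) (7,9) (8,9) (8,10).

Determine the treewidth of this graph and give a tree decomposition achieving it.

The largest bag has 3 vertices, giving width 2; this decomposition certifies tw(G) ≤ 2. Conversely, {1, 8, 9} is a clique of size 3, and the vertices of any clique must share a bag in every tree decomposition; so some bag has ≥ 3 vertices and tw(G) ≥ 2. Hence tw(G) = 2 exactly.

Treewidth 2.
One such decomposition:
Bags: B1 = {1, 8, 9}  B2 = {1, 5, 8}  B3 = {1, 6, 8}  B4 = {7, 8, 9}  B5 = {5, 8, 10}  B6 = {2, 8, 10}  B7 = {1, 4, 8}  B8 = {3, 5, 8}
Tree: B1–B2, B1–B3, B1–B4, B2–B5, B5–B6, B3–B7, B2–B8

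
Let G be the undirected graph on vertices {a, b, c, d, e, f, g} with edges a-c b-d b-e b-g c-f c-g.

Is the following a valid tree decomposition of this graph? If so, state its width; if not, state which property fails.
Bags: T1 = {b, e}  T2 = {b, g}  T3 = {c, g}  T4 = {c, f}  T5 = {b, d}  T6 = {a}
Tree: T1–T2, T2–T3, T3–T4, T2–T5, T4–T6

A tree decomposition must satisfy three properties: every vertex lies in some bag; for every edge, both endpoints lie together in some bag; and for every vertex, the bags containing it form a connected subtree. Here edge (c,a) lies in no bag, so the decomposition is invalid.

No — edge (c,a) lies in no bag.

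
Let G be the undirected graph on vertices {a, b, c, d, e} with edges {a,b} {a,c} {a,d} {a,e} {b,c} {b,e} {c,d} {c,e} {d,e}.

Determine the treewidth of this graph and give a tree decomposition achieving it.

Each bag holds 4 vertices, so the decomposition has width 3, which upper-bounds the treewidth. Conversely, {a, c, d, e} is a clique of size 4, and the vertices of any clique must share a bag in every tree decomposition; so some bag has ≥ 4 vertices and tw(G) ≥ 3. The upper and lower bounds meet at 3, so that is the treewidth.

Treewidth 3.
One such decomposition:
Bags: B1 = {a, b, c, e}  B2 = {a, c, d, e}
Tree: B1–B2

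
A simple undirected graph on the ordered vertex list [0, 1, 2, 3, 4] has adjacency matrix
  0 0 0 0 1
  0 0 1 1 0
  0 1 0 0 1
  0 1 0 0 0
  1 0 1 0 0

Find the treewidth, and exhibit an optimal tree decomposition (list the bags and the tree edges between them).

Each bag holds 2 vertices, so the decomposition has width 1, which upper-bounds the treewidth. G has an edge, so its treewidth is at least 1. Combining the bounds, tw(G) = 1.

Treewidth 1.
One such decomposition:
Bags: B1 = {0, 4}  B2 = {2, 4}  B3 = {1, 2}  B4 = {1, 3}
Tree: B1–B2, B2–B3, B3–B4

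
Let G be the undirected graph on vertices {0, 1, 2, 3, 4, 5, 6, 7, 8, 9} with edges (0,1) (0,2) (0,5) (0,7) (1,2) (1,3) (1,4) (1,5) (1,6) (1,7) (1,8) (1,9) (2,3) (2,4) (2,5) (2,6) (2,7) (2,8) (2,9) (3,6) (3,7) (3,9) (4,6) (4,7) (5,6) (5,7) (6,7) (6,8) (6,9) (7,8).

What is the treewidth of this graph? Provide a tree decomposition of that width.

Every bag has size at most 5, so the width is 5 − 1 = 4 and tw(G) ≤ 4. For the lower bound, the 5 vertices {0, 1, 2, 5, 7} are pairwise adjacent, and any tree decomposition puts a clique entirely inside one bag — forcing width ≥ 4. The upper and lower bounds meet at 4, so that is the treewidth.

Treewidth 4.
One such decomposition:
Bags: B1 = {1, 2, 6, 7, 8}  B2 = {1, 2, 4, 6, 7}  B3 = {1, 2, 3, 6, 7}  B4 = {1, 2, 3, 6, 9}  B5 = {1, 2, 5, 6, 7}  B6 = {0, 1, 2, 5, 7}
Tree: B1–B2, B2–B3, B3–B4, B1–B5, B5–B6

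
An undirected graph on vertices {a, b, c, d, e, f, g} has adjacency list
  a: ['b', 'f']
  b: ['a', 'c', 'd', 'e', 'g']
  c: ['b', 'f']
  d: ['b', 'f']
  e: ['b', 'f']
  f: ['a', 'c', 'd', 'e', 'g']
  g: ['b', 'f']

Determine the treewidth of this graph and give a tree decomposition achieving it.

Each bag holds 3 vertices, so the decomposition has width 2, which upper-bounds the treewidth. For the lower bound, G contains the cycle f–c–b–e–f, so G is not a forest; only forests have treewidth ≤ 1, hence tw(G) ≥ 2. Combining the bounds, tw(G) = 2.

Treewidth 2.
One optimal decomposition is:
Bags: B1 = {b, c, f}  B2 = {b, e, f}  B3 = {b, d, f}  B4 = {a, b, f}  B5 = {b, f, g}
Tree: B1–B2, B2–B3, B3–B4, B4–B5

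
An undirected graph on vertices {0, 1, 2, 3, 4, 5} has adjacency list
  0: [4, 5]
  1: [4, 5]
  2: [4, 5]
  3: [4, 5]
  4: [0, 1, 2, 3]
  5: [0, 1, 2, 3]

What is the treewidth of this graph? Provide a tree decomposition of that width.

Treewidth 2.
One such decomposition:
Bags: B1 = {0, 4, 5}  B2 = {3, 4, 5}  B3 = {1, 4, 5}  B4 = {2, 4, 5}
Tree: B1–B2, B2–B3, B3–B4

Every bag has size at most 3, so the width is 3 − 1 = 2 and tw(G) ≤ 2. Since 0–5–3–4–0 is a cycle in G, G is not acyclic. Forests are exactly the graphs of treewidth ≤ 1, so tw(G) ≥ 2. The upper and lower bounds meet at 2, so that is the treewidth.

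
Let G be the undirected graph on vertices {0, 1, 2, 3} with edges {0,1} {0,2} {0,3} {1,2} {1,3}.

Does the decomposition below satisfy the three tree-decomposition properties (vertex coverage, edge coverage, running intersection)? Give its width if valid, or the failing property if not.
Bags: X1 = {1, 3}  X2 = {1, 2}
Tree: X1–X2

A tree decomposition must satisfy three properties: every vertex lies in some bag; for every edge, both endpoints lie together in some bag; and for every vertex, the bags containing it form a connected subtree. Here vertex 0 appears in no bag, so the decomposition is invalid.

No — vertex 0 appears in no bag.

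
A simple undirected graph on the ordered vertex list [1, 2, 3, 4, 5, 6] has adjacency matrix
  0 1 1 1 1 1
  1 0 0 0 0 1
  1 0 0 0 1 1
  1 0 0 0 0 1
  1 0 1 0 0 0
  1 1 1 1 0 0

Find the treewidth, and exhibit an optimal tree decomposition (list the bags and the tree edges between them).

Treewidth 2.
One such decomposition:
Bags: B1 = {1, 3, 6}  B2 = {1, 4, 6}  B3 = {1, 2, 6}  B4 = {1, 3, 5}
Tree: B1–B2, B2–B3, B1–B4

Every bag has size at most 3, so the width is 3 − 1 = 2 and tw(G) ≤ 2. Conversely, {1, 3, 5} is a clique of size 3, and the vertices of any clique must share a bag in every tree decomposition; so some bag has ≥ 3 vertices and tw(G) ≥ 2. The upper and lower bounds meet at 2, so that is the treewidth.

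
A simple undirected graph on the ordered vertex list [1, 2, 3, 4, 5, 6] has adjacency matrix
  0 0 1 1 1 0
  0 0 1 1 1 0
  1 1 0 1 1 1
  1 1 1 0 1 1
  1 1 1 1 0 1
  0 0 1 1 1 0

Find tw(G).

A width-3 tree decomposition is:
Bags: B1 = {3, 4, 5, 6}  B2 = {1, 3, 4, 5}  B3 = {2, 3, 4, 5}
Tree: B1–B2, B1–B3
Every bag has size at most 4, so the width is 4 − 1 = 3 and tw(G) ≤ 3. On the other hand G contains the 4-clique {1, 3, 4, 5}. A clique must lie in a single bag of any decomposition, so no decomposition can have width below 3. Hence tw(G) = 3 exactly.

3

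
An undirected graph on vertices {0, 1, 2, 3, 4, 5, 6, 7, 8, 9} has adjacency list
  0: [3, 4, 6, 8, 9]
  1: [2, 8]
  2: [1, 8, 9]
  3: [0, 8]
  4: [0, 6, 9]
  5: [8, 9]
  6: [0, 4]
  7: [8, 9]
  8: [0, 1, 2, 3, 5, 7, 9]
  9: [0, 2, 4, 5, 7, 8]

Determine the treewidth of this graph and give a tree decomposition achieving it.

Treewidth 2.
Bags: B1 = {0, 3, 8}  B2 = {0, 8, 9}  B3 = {5, 8, 9}  B4 = {2, 8, 9}  B5 = {0, 4, 9}  B6 = {1, 2, 8}  B7 = {0, 4, 6}  B8 = {7, 8, 9}
Tree: B1–B2, B2–B3, B2–B4, B2–B5, B4–B6, B5–B7, B4–B8

Each bag holds 3 vertices, so the decomposition has width 2, which upper-bounds the treewidth. On the other hand G contains the 3-clique {1, 2, 8}. A clique must lie in a single bag of any decomposition, so no decomposition can have width below 2. Therefore the treewidth is 2.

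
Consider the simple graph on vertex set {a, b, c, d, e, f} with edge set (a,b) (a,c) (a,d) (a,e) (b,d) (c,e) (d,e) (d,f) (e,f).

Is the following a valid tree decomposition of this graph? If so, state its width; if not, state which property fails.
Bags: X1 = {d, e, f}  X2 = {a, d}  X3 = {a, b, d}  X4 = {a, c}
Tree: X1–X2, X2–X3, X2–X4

A tree decomposition must satisfy three properties: every vertex lies in some bag; for every edge, both endpoints lie together in some bag; and for every vertex, the bags containing it form a connected subtree. Here edge (e,a) lies in no bag, so the decomposition is invalid.

No — edge (e,a) lies in no bag.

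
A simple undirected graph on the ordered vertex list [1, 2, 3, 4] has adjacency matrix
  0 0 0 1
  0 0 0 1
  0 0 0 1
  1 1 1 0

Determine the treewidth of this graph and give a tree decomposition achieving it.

Treewidth 1.
One such decomposition:
Bags: B1 = {3, 4}  B2 = {2, 4}  B3 = {1, 4}
Tree: B1–B2, B1–B3

The largest bag has 2 vertices, giving width 1; this decomposition certifies tw(G) ≤ 1. Since G has at least one edge (e.g. 4–3), it is not an edgeless graph, so tw(G) ≥ 1. Hence tw(G) = 1 exactly.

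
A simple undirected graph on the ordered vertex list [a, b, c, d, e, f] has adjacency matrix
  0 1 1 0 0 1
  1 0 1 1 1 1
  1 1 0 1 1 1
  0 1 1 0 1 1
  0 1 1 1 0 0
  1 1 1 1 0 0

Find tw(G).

3

A width-3 tree decomposition is:
Bags: B1 = {b, c, d, f}  B2 = {b, c, d, e}  B3 = {a, b, c, f}
Tree: B1–B2, B1–B3
Every bag has size at most 4, so the width is 4 − 1 = 3 and tw(G) ≤ 3. On the other hand G contains the 4-clique {b, c, d, e}. A clique must lie in a single bag of any decomposition, so no decomposition can have width below 3. Therefore the treewidth is 3.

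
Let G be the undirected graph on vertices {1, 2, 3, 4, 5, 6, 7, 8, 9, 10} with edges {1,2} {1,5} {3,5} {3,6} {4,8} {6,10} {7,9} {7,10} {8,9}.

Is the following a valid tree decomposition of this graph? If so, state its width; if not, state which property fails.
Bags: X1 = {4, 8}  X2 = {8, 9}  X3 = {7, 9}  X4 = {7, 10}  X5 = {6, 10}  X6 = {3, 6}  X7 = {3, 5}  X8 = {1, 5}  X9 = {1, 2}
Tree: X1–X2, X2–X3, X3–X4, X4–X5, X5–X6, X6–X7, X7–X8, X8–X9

Vertex coverage: the bags together contain {1, 2, 3, 4, 5, 6, 7, 8, 9, 10}, the full vertex set. Edge coverage: each edge of G has both endpoints in at least one bag. Running intersection: for every vertex, the bags containing it form a connected subtree. All three properties hold, so this is a valid tree decomposition of width max|bag| − 1 = 1, and hence tw(G) ≤ 1.

Yes; width 1.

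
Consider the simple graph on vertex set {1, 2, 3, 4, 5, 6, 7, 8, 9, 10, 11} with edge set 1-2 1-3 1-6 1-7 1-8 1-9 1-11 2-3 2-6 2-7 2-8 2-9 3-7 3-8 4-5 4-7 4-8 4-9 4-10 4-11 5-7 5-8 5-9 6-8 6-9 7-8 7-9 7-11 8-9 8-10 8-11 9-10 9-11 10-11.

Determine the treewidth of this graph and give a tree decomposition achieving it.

Treewidth 4.
One such decomposition:
Bags: B1 = {1, 2, 6, 8, 9}  B2 = {1, 2, 7, 8, 9}  B3 = {1, 2, 3, 7, 8}  B4 = {1, 7, 8, 9, 11}  B5 = {4, 7, 8, 9, 11}  B6 = {4, 8, 9, 10, 11}  B7 = {4, 5, 7, 8, 9}
Tree: B1–B2, B2–B3, B2–B4, B4–B5, B5–B6, B5–B7

Each bag holds 5 vertices, so the decomposition has width 4, which upper-bounds the treewidth. For the lower bound, the 5 vertices {4, 8, 9, 10, 11} are pairwise adjacent, and any tree decomposition puts a clique entirely inside one bag — forcing width ≥ 4. The upper and lower bounds meet at 4, so that is the treewidth.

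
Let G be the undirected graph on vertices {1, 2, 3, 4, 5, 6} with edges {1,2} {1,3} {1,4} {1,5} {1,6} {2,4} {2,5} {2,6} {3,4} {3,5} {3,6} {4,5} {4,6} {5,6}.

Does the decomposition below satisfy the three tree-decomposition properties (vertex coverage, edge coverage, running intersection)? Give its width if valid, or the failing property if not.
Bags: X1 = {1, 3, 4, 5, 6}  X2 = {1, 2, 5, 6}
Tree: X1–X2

A tree decomposition must satisfy three properties: every vertex lies in some bag; for every edge, both endpoints lie together in some bag; and for every vertex, the bags containing it form a connected subtree. Here edge (4,2) lies in no bag, so the decomposition is invalid.

No — edge (4,2) lies in no bag.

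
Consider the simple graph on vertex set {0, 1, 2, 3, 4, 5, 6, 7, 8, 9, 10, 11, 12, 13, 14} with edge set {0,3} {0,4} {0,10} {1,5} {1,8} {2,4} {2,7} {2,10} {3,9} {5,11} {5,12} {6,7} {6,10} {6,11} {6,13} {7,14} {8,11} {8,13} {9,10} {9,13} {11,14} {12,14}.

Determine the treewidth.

3

A width-3 tree decomposition is:
Bags: B1 = {0, 2, 3, 4}  B2 = {0, 2, 3, 10}  B3 = {2, 3, 9, 10}  B4 = {2, 7, 9, 10}  B5 = {6, 7, 9, 10}  B6 = {6, 7, 9, 13}  B7 = {6, 7, 13, 14}  B8 = {6, 11, 13, 14}  B9 = {8, 11, 13, 14}  B10 = {8, 11, 12, 14}  B11 = {5, 8, 11, 12}  B12 = {1, 5, 8, 12}
Tree: B1–B2, B2–B3, B3–B4, B4–B5, B5–B6, B6–B7, B7–B8, B8–B9, B9–B10, B10–B11, B11–B12
Every bag has size at most 4, so the width is 4 − 1 = 3 and tw(G) ≤ 3. For the lower bound: the 4 vertex sets {0,3,4}, {2}, {10}, {6,7,9,13} are disjoint, each induces a connected subgraph, and every pair is joined by at least one edge of G. Contracting each set to a single vertex therefore yields K_{4} as a minor, and since treewidth is minor-monotone, tw(G) ≥ tw(K_{4}) = 3. Hence tw(G) = 3 exactly.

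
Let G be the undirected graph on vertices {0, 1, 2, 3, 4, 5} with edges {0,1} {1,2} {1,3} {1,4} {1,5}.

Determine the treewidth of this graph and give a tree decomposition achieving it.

Every bag has size at most 2, so the width is 2 − 1 = 1 and tw(G) ≤ 1. Since G has at least one edge (e.g. 1–2), it is not an edgeless graph, so tw(G) ≥ 1. The upper and lower bounds meet at 1, so that is the treewidth.

Treewidth 1.
Bags: B1 = {1, 2}  B2 = {1, 4}  B3 = {1, 5}  B4 = {0, 1}  B5 = {1, 3}
Tree: B1–B2, B2–B3, B1–B4, B3–B5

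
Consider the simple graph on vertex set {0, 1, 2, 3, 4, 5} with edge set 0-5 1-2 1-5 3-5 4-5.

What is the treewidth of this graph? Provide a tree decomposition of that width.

Treewidth 1.
One such decomposition:
Bags: B1 = {4, 5}  B2 = {1, 5}  B3 = {0, 5}  B4 = {1, 2}  B5 = {3, 5}
Tree: B1–B2, B2–B3, B2–B4, B1–B5

Every bag has size at most 2, so the width is 2 − 1 = 1 and tw(G) ≤ 1. Since G has at least one edge (e.g. 5–4), it is not an edgeless graph, so tw(G) ≥ 1. The upper and lower bounds meet at 1, so that is the treewidth.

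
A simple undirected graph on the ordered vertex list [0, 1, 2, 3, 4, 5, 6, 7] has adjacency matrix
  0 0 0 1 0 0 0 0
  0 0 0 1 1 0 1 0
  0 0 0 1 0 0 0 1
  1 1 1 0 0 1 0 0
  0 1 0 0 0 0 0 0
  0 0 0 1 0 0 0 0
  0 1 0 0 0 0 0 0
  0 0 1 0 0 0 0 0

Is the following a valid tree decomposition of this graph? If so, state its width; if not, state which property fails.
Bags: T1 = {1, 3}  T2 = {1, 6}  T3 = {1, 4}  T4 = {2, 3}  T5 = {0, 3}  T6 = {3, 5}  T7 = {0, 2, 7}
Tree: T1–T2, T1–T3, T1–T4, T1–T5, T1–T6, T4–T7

A tree decomposition must satisfy three properties: every vertex lies in some bag; for every edge, both endpoints lie together in some bag; and for every vertex, the bags containing it form a connected subtree. Here bags containing vertex 0 are not connected in the tree, so the decomposition is invalid.

No — bags containing vertex 0 are not connected in the tree.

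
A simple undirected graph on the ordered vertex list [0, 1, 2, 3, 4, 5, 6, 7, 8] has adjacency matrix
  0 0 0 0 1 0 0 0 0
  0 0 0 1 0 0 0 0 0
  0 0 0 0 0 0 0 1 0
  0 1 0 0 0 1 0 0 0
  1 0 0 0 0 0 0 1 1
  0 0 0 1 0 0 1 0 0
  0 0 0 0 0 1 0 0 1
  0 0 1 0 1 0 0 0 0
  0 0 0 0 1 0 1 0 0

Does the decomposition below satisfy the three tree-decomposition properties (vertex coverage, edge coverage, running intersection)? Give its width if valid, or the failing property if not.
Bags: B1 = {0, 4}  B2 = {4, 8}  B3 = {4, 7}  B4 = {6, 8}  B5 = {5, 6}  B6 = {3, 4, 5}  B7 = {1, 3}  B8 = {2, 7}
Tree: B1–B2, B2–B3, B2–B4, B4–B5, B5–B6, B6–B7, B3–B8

No — bags containing vertex 4 are not connected in the tree.

A tree decomposition must satisfy three properties: every vertex lies in some bag; for every edge, both endpoints lie together in some bag; and for every vertex, the bags containing it form a connected subtree. Here bags containing vertex 4 are not connected in the tree, so the decomposition is invalid.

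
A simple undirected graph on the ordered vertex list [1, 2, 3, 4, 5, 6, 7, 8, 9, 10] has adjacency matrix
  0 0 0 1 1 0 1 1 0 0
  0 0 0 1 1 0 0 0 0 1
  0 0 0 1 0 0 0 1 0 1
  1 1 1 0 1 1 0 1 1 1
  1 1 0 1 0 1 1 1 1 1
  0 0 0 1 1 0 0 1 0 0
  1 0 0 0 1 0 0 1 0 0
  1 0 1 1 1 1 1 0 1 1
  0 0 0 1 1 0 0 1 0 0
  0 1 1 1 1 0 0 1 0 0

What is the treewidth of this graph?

3

A width-3 tree decomposition is:
Bags: B1 = {4, 5, 8, 9}  B2 = {1, 4, 5, 8}  B3 = {4, 5, 8, 10}  B4 = {1, 5, 7, 8}  B5 = {3, 4, 8, 10}  B6 = {2, 4, 5, 10}  B7 = {4, 5, 6, 8}
Tree: B1–B2, B1–B3, B2–B4, B3–B5, B3–B6, B1–B7
Each bag holds 4 vertices, so the decomposition has width 3, which upper-bounds the treewidth. On the other hand G contains the 4-clique {3, 4, 8, 10}. A clique must lie in a single bag of any decomposition, so no decomposition can have width below 3. Combining the bounds, tw(G) = 3.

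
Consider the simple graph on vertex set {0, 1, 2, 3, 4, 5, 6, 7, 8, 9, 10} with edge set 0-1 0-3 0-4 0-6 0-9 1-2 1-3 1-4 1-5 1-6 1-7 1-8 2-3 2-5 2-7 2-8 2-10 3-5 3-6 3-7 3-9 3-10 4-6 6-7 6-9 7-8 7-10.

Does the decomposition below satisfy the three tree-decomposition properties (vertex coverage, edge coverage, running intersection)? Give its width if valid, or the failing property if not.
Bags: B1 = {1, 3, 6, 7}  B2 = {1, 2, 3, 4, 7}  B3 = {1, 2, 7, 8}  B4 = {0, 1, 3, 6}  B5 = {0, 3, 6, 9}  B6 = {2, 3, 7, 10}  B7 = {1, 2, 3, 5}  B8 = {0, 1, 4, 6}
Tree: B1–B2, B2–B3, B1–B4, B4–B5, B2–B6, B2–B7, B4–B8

No — bags containing vertex 4 are not connected in the tree.

A tree decomposition must satisfy three properties: every vertex lies in some bag; for every edge, both endpoints lie together in some bag; and for every vertex, the bags containing it form a connected subtree. Here bags containing vertex 4 are not connected in the tree, so the decomposition is invalid.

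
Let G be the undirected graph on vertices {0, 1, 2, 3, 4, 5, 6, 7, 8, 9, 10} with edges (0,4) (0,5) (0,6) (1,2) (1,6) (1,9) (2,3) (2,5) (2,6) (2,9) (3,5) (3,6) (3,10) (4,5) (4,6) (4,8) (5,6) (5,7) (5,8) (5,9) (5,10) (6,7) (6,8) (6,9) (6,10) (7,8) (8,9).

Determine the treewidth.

3

A width-3 tree decomposition is:
Bags: B1 = {5, 6, 8, 9}  B2 = {2, 5, 6, 9}  B3 = {2, 3, 5, 6}  B4 = {1, 2, 6, 9}  B5 = {4, 5, 6, 8}  B6 = {0, 4, 5, 6}  B7 = {5, 6, 7, 8}  B8 = {3, 5, 6, 10}
Tree: B1–B2, B2–B3, B2–B4, B1–B5, B5–B6, B5–B7, B3–B8
Each bag holds 4 vertices, so the decomposition has width 3, which upper-bounds the treewidth. On the other hand G contains the 4-clique {1, 2, 6, 9}. A clique must lie in a single bag of any decomposition, so no decomposition can have width below 3. Combining the bounds, tw(G) = 3.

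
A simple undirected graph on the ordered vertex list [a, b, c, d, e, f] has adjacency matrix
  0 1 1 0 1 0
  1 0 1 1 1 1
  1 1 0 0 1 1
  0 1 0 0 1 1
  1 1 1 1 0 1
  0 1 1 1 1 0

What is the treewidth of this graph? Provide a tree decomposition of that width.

Treewidth 3.
One optimal decomposition is:
Bags: B1 = {b, d, e, f}  B2 = {b, c, e, f}  B3 = {a, b, c, e}
Tree: B1–B2, B2–B3

The largest bag has 4 vertices, giving width 3; this decomposition certifies tw(G) ≤ 3. Conversely, {b, d, e, f} is a clique of size 4, and the vertices of any clique must share a bag in every tree decomposition; so some bag has ≥ 4 vertices and tw(G) ≥ 3. The upper and lower bounds meet at 3, so that is the treewidth.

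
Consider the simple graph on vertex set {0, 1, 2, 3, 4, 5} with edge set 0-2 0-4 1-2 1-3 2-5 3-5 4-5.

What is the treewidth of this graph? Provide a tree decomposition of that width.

Treewidth 2.
Bags: B1 = {0, 4, 5}  B2 = {0, 2, 5}  B3 = {2, 3, 5}  B4 = {1, 2, 3}
Tree: B1–B2, B2–B3, B3–B4

The largest bag has 3 vertices, giving width 2; this decomposition certifies tw(G) ≤ 2. Since 4–0–2–5–4 is a cycle in G, G is not acyclic. Forests are exactly the graphs of treewidth ≤ 1, so tw(G) ≥ 2. Combining the bounds, tw(G) = 2.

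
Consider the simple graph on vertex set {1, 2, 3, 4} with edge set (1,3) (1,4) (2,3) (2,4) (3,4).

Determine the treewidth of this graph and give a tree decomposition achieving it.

Treewidth 2.
One optimal decomposition is:
Bags: B1 = {1, 3, 4}  B2 = {2, 3, 4}
Tree: B1–B2

Each bag holds 3 vertices, so the decomposition has width 2, which upper-bounds the treewidth. For the lower bound, the 3 vertices {1, 3, 4} are pairwise adjacent, and any tree decomposition puts a clique entirely inside one bag — forcing width ≥ 2. Therefore the treewidth is 2.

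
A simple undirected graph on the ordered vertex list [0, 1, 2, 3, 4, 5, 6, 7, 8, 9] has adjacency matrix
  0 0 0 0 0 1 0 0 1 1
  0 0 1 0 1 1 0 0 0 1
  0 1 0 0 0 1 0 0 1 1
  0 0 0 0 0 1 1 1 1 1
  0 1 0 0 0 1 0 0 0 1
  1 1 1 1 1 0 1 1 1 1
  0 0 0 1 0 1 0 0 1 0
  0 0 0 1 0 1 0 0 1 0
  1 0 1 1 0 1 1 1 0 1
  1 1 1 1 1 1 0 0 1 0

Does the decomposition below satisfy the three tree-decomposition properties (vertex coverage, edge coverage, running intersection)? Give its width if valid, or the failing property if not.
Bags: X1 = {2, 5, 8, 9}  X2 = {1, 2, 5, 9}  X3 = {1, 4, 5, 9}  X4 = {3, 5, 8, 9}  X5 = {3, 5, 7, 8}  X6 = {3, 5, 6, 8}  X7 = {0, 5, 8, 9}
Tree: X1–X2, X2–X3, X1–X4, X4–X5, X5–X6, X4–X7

Yes; width 3.

Checking the three conditions: (i) the bags cover all of {0, 1, 2, 3, 4, 5, 6, 7, 8, 9}; (ii) for each edge, some bag contains both endpoints; (iii) the bags containing any fixed vertex form a subtree. All hold, so the decomposition is valid with width 4 − 1 = 3.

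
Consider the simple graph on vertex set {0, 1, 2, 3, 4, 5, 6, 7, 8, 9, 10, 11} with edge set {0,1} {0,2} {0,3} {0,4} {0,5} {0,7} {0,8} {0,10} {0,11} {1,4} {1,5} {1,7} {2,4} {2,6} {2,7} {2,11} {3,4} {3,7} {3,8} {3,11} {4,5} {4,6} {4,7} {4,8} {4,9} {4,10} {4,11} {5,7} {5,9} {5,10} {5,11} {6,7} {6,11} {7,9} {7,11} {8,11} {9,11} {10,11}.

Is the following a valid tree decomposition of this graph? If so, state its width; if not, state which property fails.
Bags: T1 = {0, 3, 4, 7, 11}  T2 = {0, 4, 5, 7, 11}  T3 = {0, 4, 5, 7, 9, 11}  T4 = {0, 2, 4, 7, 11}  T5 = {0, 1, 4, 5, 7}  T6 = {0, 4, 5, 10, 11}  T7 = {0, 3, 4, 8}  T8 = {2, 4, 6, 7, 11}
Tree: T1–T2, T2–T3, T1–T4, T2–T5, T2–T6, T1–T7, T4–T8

No — edge (11,8) lies in no bag.

A tree decomposition must satisfy three properties: every vertex lies in some bag; for every edge, both endpoints lie together in some bag; and for every vertex, the bags containing it form a connected subtree. Here edge (11,8) lies in no bag, so the decomposition is invalid.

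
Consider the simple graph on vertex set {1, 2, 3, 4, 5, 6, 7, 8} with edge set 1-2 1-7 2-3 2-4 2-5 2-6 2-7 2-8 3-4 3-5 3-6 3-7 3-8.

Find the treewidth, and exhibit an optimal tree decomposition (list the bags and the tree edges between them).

Treewidth 2.
One such decomposition:
Bags: B1 = {2, 3, 5}  B2 = {2, 3, 4}  B3 = {2, 3, 7}  B4 = {1, 2, 7}  B5 = {2, 3, 6}  B6 = {2, 3, 8}
Tree: B1–B2, B1–B3, B3–B4, B3–B5, B2–B6

Every bag has size at most 3, so the width is 3 − 1 = 2 and tw(G) ≤ 2. For the lower bound, the 3 vertices {1, 2, 7} are pairwise adjacent, and any tree decomposition puts a clique entirely inside one bag — forcing width ≥ 2. The upper and lower bounds meet at 2, so that is the treewidth.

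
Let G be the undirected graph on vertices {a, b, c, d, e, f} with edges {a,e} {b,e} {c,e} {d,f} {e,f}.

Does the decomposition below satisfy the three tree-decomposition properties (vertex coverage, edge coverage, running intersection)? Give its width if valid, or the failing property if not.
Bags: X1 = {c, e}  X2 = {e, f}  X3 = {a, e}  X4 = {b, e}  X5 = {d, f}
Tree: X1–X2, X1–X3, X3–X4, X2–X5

Yes; width 1.

Vertex coverage: the bags together contain {a, b, c, d, e, f}, the full vertex set. Edge coverage: each edge of G has both endpoints in at least one bag. Running intersection: for every vertex, the bags containing it form a connected subtree. All three properties hold, so this is a valid tree decomposition of width max|bag| − 1 = 1, and hence tw(G) ≤ 1.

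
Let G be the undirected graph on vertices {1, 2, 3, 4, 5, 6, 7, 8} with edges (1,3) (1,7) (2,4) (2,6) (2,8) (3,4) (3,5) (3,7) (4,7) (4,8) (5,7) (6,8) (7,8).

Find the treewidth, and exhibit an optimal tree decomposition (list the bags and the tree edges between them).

The largest bag has 3 vertices, giving width 2; this decomposition certifies tw(G) ≤ 2. Conversely, {2, 4, 8} is a clique of size 3, and the vertices of any clique must share a bag in every tree decomposition; so some bag has ≥ 3 vertices and tw(G) ≥ 2. Hence tw(G) = 2 exactly.

Treewidth 2.
One optimal decomposition is:
Bags: B1 = {3, 4, 7}  B2 = {1, 3, 7}  B3 = {4, 7, 8}  B4 = {2, 4, 8}  B5 = {2, 6, 8}  B6 = {3, 5, 7}
Tree: B1–B2, B1–B3, B3–B4, B4–B5, B2–B6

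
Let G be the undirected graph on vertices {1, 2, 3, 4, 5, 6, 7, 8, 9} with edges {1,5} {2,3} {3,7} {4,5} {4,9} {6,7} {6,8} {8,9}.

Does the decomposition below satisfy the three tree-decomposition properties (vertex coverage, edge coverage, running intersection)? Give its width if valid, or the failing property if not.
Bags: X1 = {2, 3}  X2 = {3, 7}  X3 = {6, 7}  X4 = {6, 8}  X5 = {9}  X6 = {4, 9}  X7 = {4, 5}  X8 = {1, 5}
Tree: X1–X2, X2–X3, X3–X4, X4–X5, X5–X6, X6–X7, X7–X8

No — edge (8,9) lies in no bag.

A tree decomposition must satisfy three properties: every vertex lies in some bag; for every edge, both endpoints lie together in some bag; and for every vertex, the bags containing it form a connected subtree. Here edge (8,9) lies in no bag, so the decomposition is invalid.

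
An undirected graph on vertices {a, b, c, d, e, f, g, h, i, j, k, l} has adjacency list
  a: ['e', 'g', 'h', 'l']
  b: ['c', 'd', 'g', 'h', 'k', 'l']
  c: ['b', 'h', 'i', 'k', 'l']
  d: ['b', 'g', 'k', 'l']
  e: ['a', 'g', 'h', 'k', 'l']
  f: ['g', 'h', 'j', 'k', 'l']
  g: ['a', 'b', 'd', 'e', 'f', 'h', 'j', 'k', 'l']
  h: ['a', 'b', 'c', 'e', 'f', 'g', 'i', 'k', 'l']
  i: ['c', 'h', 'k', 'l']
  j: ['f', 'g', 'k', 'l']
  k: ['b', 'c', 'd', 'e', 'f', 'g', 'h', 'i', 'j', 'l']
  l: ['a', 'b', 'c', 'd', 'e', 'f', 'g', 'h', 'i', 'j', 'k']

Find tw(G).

4

A width-4 tree decomposition is:
Bags: B1 = {b, g, h, k, l}  B2 = {b, c, h, k, l}  B3 = {b, d, g, k, l}  B4 = {e, g, h, k, l}  B5 = {a, e, g, h, l}  B6 = {f, g, h, k, l}  B7 = {f, g, j, k, l}  B8 = {c, h, i, k, l}
Tree: B1–B2, B1–B3, B1–B4, B4–B5, B1–B6, B6–B7, B2–B8
The largest bag has 5 vertices, giving width 4; this decomposition certifies tw(G) ≤ 4. Conversely, {a, e, g, h, l} is a clique of size 5, and the vertices of any clique must share a bag in every tree decomposition; so some bag has ≥ 5 vertices and tw(G) ≥ 4. Therefore the treewidth is 4.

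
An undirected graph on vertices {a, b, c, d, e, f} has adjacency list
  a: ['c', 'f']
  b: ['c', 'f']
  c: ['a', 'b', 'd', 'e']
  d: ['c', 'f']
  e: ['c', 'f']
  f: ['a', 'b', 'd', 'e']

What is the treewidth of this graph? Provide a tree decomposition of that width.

Treewidth 2.
One such decomposition:
Bags: B1 = {c, d, f}  B2 = {c, e, f}  B3 = {a, c, f}  B4 = {b, c, f}
Tree: B1–B2, B2–B3, B3–B4

Each bag holds 3 vertices, so the decomposition has width 2, which upper-bounds the treewidth. For the lower bound, G contains the cycle d–c–e–f–d, so G is not a forest; only forests have treewidth ≤ 1, hence tw(G) ≥ 2. The upper and lower bounds meet at 2, so that is the treewidth.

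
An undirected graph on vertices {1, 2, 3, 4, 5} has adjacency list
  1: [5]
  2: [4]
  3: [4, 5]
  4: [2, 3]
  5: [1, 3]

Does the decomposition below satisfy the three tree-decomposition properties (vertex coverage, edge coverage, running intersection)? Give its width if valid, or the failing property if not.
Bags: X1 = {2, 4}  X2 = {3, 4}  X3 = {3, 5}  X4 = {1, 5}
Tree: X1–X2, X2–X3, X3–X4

Yes; width 1.

Vertex coverage: the bags together contain {1, 2, 3, 4, 5}, the full vertex set. Edge coverage: each edge of G has both endpoints in at least one bag. Running intersection: for every vertex, the bags containing it form a connected subtree. All three properties hold, so this is a valid tree decomposition of width max|bag| − 1 = 1, and hence tw(G) ≤ 1.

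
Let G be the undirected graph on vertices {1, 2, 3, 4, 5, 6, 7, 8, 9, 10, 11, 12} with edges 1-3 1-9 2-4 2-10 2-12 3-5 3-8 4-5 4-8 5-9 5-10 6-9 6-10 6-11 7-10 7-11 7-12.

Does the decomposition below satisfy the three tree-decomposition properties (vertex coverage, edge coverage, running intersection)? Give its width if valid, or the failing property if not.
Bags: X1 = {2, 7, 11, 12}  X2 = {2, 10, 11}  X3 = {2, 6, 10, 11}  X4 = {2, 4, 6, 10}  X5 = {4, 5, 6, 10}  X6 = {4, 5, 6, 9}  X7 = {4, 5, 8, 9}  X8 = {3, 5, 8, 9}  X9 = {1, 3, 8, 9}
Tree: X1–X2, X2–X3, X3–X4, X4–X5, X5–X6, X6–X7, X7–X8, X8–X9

No — edge (7,10) lies in no bag.

A tree decomposition must satisfy three properties: every vertex lies in some bag; for every edge, both endpoints lie together in some bag; and for every vertex, the bags containing it form a connected subtree. Here edge (7,10) lies in no bag, so the decomposition is invalid.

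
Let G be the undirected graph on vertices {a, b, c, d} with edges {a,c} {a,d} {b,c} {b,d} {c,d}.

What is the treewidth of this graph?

2

A width-2 tree decomposition is:
Bags: B1 = {a, c, d}  B2 = {b, c, d}
Tree: B1–B2
The largest bag has 3 vertices, giving width 2; this decomposition certifies tw(G) ≤ 2. Conversely, {a, c, d} is a clique of size 3, and the vertices of any clique must share a bag in every tree decomposition; so some bag has ≥ 3 vertices and tw(G) ≥ 2. Hence tw(G) = 2 exactly.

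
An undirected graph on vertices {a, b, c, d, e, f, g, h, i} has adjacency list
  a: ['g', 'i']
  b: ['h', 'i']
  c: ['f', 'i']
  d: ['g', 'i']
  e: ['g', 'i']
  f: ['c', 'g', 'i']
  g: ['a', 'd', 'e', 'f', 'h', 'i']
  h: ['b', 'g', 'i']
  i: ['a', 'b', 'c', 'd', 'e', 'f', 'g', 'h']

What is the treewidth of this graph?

A width-2 tree decomposition is:
Bags: B1 = {f, g, i}  B2 = {g, h, i}  B3 = {a, g, i}  B4 = {d, g, i}  B5 = {c, f, i}  B6 = {e, g, i}  B7 = {b, h, i}
Tree: B1–B2, B2–B3, B2–B4, B1–B5, B3–B6, B2–B7
The largest bag has 3 vertices, giving width 2; this decomposition certifies tw(G) ≤ 2. Conversely, {d, g, i} is a clique of size 3, and the vertices of any clique must share a bag in every tree decomposition; so some bag has ≥ 3 vertices and tw(G) ≥ 2. The upper and lower bounds meet at 2, so that is the treewidth.

2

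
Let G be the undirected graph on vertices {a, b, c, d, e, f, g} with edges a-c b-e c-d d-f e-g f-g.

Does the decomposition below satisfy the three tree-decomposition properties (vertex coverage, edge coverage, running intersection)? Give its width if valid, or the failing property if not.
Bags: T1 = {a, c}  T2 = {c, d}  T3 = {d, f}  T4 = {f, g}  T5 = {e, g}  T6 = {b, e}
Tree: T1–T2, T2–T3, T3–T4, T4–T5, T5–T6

Yes; width 1.

Vertex coverage: the bags together contain {a, b, c, d, e, f, g}, the full vertex set. Edge coverage: each edge of G has both endpoints in at least one bag. Running intersection: for every vertex, the bags containing it form a connected subtree. All three properties hold, so this is a valid tree decomposition of width max|bag| − 1 = 1, and hence tw(G) ≤ 1.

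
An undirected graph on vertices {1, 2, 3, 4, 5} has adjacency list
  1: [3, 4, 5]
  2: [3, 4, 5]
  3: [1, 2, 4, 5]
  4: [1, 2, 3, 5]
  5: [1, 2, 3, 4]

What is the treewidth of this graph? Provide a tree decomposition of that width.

Every bag has size at most 4, so the width is 4 − 1 = 3 and tw(G) ≤ 3. For the lower bound, the 4 vertices {1, 3, 4, 5} are pairwise adjacent, and any tree decomposition puts a clique entirely inside one bag — forcing width ≥ 3. The upper and lower bounds meet at 3, so that is the treewidth.

Treewidth 3.
Bags: B1 = {2, 3, 4, 5}  B2 = {1, 3, 4, 5}
Tree: B1–B2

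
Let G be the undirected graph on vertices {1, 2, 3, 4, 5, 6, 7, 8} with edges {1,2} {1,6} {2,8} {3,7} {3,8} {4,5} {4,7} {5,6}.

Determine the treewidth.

A width-2 tree decomposition is:
Bags: B1 = {1, 2, 8}  B2 = {1, 6, 8}  B3 = {5, 6, 8}  B4 = {4, 5, 8}  B5 = {4, 7, 8}  B6 = {3, 7, 8}
Tree: B1–B2, B2–B3, B3–B4, B4–B5, B5–B6
Each bag holds 3 vertices, so the decomposition has width 2, which upper-bounds the treewidth. Since 8–2–1–6–5–4–7–3–8 is a cycle in G, G is not acyclic. Forests are exactly the graphs of treewidth ≤ 1, so tw(G) ≥ 2. Combining the bounds, tw(G) = 2.

2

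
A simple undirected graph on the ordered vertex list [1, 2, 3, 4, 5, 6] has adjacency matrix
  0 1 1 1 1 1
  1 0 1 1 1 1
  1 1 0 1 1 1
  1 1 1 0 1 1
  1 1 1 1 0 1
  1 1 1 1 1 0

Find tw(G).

A width-5 tree decomposition is:
Bags: B1 = {1, 2, 3, 4, 5, 6}
Tree: (single bag)
A single bag containing all 6 vertices is trivially a valid decomposition of width 5. On the other hand G contains the 6-clique {1, 2, 3, 4, 5, 6}. A clique must lie in a single bag of any decomposition, so no decomposition can have width below 5. Therefore the treewidth is 5.

5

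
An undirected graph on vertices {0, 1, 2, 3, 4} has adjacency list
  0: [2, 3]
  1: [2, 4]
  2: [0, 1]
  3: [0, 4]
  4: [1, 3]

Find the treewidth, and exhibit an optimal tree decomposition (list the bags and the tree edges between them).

The largest bag has 3 vertices, giving width 2; this decomposition certifies tw(G) ≤ 2. For the lower bound, G contains the cycle 0–3–4–1–2–0, so G is not a forest; only forests have treewidth ≤ 1, hence tw(G) ≥ 2. Therefore the treewidth is 2.

Treewidth 2.
One such decomposition:
Bags: B1 = {0, 3, 4}  B2 = {0, 1, 4}  B3 = {0, 1, 2}
Tree: B1–B2, B2–B3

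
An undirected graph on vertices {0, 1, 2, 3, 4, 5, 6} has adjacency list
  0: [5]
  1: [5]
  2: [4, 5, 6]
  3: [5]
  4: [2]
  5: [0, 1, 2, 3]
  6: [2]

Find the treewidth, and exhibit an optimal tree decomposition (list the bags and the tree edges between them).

Every bag has size at most 2, so the width is 2 − 1 = 1 and tw(G) ≤ 1. Since G has at least one edge (e.g. 4–2), it is not an edgeless graph, so tw(G) ≥ 1. Hence tw(G) = 1 exactly.

Treewidth 1.
One such decomposition:
Bags: B1 = {2, 4}  B2 = {2, 5}  B3 = {3, 5}  B4 = {0, 5}  B5 = {1, 5}  B6 = {2, 6}
Tree: B1–B2, B2–B3, B3–B4, B3–B5, B1–B6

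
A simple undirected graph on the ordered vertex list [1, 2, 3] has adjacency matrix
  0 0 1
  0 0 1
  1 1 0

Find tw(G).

A width-1 tree decomposition is:
Bags: B1 = {2, 3}  B2 = {1, 3}
Tree: B1–B2
The largest bag has 2 vertices, giving width 1; this decomposition certifies tw(G) ≤ 1. Any graph with an edge has treewidth ≥ 1, and G has the edge 2–3. Hence tw(G) = 1 exactly.

1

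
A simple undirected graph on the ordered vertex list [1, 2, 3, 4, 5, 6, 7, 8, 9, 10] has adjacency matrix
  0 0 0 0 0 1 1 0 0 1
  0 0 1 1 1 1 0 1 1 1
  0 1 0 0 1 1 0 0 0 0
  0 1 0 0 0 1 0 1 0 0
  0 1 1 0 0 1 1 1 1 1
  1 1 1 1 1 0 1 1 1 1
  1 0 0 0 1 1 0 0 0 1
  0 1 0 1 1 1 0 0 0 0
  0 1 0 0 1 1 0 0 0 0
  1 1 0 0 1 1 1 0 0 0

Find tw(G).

3

A width-3 tree decomposition is:
Bags: B1 = {2, 5, 6, 10}  B2 = {2, 5, 6, 9}  B3 = {2, 5, 6, 8}  B4 = {2, 3, 5, 6}  B5 = {5, 6, 7, 10}  B6 = {2, 4, 6, 8}  B7 = {1, 6, 7, 10}
Tree: B1–B2, B2–B3, B3–B4, B1–B5, B3–B6, B5–B7
Every bag has size at most 4, so the width is 4 − 1 = 3 and tw(G) ≤ 3. On the other hand G contains the 4-clique {1, 6, 7, 10}. A clique must lie in a single bag of any decomposition, so no decomposition can have width below 3. The upper and lower bounds meet at 3, so that is the treewidth.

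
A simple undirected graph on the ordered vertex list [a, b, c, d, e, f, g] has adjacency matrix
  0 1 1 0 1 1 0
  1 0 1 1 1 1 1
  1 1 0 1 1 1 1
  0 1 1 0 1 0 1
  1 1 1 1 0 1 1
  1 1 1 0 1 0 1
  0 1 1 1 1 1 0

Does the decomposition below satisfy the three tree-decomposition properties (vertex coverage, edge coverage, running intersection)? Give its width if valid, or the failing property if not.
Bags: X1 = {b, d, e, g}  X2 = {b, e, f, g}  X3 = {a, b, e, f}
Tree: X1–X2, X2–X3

No — vertex c appears in no bag.

A tree decomposition must satisfy three properties: every vertex lies in some bag; for every edge, both endpoints lie together in some bag; and for every vertex, the bags containing it form a connected subtree. Here vertex c appears in no bag, so the decomposition is invalid.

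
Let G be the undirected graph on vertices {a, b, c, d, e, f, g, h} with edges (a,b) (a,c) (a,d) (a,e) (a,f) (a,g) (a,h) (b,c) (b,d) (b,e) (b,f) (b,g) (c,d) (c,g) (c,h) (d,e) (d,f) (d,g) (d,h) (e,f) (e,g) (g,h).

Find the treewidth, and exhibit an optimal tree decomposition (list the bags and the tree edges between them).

Treewidth 4.
One optimal decomposition is:
Bags: B1 = {a, b, c, d, g}  B2 = {a, b, d, e, g}  B3 = {a, b, d, e, f}  B4 = {a, c, d, g, h}
Tree: B1–B2, B2–B3, B1–B4

The largest bag has 5 vertices, giving width 4; this decomposition certifies tw(G) ≤ 4. Conversely, {a, b, d, e, g} is a clique of size 5, and the vertices of any clique must share a bag in every tree decomposition; so some bag has ≥ 5 vertices and tw(G) ≥ 4. The upper and lower bounds meet at 4, so that is the treewidth.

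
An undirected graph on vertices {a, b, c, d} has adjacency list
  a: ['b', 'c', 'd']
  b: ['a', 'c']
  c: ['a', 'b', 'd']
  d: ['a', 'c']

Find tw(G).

2

A width-2 tree decomposition is:
Bags: B1 = {a, c, d}  B2 = {a, b, c}
Tree: B1–B2
Every bag has size at most 3, so the width is 3 − 1 = 2 and tw(G) ≤ 2. Conversely, {a, c, d} is a clique of size 3, and the vertices of any clique must share a bag in every tree decomposition; so some bag has ≥ 3 vertices and tw(G) ≥ 2. The upper and lower bounds meet at 2, so that is the treewidth.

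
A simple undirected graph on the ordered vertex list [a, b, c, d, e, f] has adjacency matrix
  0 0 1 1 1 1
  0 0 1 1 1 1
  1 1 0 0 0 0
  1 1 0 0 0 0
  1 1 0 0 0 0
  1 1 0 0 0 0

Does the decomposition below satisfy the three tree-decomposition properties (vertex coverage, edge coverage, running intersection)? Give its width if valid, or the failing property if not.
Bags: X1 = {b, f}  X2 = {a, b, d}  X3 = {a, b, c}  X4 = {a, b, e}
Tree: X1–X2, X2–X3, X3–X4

A tree decomposition must satisfy three properties: every vertex lies in some bag; for every edge, both endpoints lie together in some bag; and for every vertex, the bags containing it form a connected subtree. Here edge (a,f) lies in no bag, so the decomposition is invalid.

No — edge (a,f) lies in no bag.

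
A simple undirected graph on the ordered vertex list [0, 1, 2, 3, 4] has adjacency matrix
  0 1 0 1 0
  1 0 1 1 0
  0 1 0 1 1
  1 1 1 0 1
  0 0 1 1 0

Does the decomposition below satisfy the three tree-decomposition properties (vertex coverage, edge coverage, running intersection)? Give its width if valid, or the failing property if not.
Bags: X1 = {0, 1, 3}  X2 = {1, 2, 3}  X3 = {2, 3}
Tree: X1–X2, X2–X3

No — vertex 4 appears in no bag.

A tree decomposition must satisfy three properties: every vertex lies in some bag; for every edge, both endpoints lie together in some bag; and for every vertex, the bags containing it form a connected subtree. Here vertex 4 appears in no bag, so the decomposition is invalid.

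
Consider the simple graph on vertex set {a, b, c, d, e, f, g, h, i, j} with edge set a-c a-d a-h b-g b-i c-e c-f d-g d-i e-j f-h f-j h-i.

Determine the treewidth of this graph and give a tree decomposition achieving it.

Treewidth 2.
One optimal decomposition is:
Bags: B1 = {b, g, i}  B2 = {d, g, i}  B3 = {d, h, i}  B4 = {a, d, h}  B5 = {a, f, h}  B6 = {a, c, f}  B7 = {c, f, j}  B8 = {c, e, j}
Tree: B1–B2, B2–B3, B3–B4, B4–B5, B5–B6, B6–B7, B7–B8

The largest bag has 3 vertices, giving width 2; this decomposition certifies tw(G) ≤ 2. The edges b–g–d–i–b form a cycle, so G is not a tree and its treewidth is at least 2. Therefore the treewidth is 2.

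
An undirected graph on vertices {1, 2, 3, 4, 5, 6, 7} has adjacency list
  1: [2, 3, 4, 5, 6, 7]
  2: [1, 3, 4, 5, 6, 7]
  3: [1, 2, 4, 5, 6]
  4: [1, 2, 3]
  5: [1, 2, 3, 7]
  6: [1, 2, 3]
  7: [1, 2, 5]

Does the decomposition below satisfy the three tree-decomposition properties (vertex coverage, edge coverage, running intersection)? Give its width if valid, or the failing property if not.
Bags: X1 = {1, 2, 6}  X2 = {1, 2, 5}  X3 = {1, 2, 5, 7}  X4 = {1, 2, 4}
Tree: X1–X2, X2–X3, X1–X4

No — vertex 3 appears in no bag.

A tree decomposition must satisfy three properties: every vertex lies in some bag; for every edge, both endpoints lie together in some bag; and for every vertex, the bags containing it form a connected subtree. Here vertex 3 appears in no bag, so the decomposition is invalid.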